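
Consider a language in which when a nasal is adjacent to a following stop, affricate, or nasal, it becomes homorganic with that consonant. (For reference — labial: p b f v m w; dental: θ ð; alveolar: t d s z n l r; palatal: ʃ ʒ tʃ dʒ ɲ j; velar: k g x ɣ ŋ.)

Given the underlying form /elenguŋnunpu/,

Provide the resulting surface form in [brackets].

[eleŋgunnumpu]

/n/ before /g/ (velar) → [ŋ]
/ŋ/ before /n/ (alveolar) → [n]
/n/ before /p/ (labial) → [m]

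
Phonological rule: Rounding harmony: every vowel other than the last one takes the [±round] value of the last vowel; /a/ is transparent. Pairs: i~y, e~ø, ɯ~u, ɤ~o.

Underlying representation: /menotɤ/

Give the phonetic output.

[menɤtɤ]

/o/ harmonizes with /ɤ/ ([-round]) → [ɤ]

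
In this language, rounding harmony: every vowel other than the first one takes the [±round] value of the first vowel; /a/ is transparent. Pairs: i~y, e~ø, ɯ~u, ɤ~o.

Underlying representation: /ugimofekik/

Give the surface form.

[ugymoføkyk]

/i/ harmonizes with /u/ ([+round]) → [y]
/e/ harmonizes with /u/ ([+round]) → [ø]
/i/ harmonizes with /u/ ([+round]) → [y]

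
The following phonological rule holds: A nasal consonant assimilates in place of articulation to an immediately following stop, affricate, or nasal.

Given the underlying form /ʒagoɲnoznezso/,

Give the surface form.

/ɲ/ before /n/ (alveolar) → [n]

[ʒagonnoznezso]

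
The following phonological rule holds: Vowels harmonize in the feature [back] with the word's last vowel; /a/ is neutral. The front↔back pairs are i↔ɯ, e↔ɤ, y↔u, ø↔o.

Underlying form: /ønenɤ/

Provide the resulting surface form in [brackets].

/ø/ harmonizes with /ɤ/ ([+back]) → [o]
/e/ harmonizes with /ɤ/ ([+back]) → [ɤ]

[onɤnɤ]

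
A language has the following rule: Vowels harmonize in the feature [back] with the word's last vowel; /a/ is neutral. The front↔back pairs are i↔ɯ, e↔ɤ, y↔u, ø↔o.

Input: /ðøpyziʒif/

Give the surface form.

no segment meets the rule's conditions; no change.

[ðøpyziʒif]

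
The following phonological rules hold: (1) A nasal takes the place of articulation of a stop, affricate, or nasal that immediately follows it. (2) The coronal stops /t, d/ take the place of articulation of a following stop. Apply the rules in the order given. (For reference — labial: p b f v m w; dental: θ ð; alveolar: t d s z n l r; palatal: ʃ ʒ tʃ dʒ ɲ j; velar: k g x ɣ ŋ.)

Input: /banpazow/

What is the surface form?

[bampazow]

Rule 1: /n/ before /p/ (labial) → [m]
After rule 1: bampazow
Rule 2: no segment meets the rule's conditions; no change.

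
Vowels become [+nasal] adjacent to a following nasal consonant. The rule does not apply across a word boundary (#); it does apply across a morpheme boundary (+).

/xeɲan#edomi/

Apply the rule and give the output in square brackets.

[xẽɲãn#edõmi]

/e/ before nasal /ɲ/ → [ẽ]
/a/ before nasal /n/ → [ã]
/o/ before nasal /m/ → [õ]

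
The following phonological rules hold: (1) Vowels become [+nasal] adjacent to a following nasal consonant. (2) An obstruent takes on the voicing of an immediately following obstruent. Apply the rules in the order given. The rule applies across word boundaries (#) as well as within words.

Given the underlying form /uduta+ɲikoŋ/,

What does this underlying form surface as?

[udutã+ɲikõŋ]

Rule 1: /a/ before nasal /ɲ/ → [ã]
Rule 1: /o/ before nasal /ŋ/ → [õ]
After rule 1: udutã+ɲikõŋ
Rule 2: no segment meets the rule's conditions; no change.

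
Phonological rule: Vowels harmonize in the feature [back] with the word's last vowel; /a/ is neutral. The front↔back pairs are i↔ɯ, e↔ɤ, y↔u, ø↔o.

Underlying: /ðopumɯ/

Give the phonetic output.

[ðopumɯ]

no segment meets the rule's conditions; no change.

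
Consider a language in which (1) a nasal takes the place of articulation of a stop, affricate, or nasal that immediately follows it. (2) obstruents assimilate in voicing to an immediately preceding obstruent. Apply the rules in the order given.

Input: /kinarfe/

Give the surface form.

Rule 1: no segment meets the rule's conditions; no change.
After rule 1: kinarfe
Rule 2: no segment meets the rule's conditions; no change.

[kinarfe]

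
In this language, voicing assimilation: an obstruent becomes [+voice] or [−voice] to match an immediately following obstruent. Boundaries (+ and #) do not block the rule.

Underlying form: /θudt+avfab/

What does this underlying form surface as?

/d/ before /t/ (voiceless) → [t]
/v/ before /f/ (voiceless) → [f]

[θutt+affab]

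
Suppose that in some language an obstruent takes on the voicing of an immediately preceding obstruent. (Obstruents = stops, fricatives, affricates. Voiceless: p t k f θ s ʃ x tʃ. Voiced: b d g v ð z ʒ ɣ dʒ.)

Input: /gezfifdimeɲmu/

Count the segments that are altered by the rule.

/f/ after /z/ (voiced) → [v]
/d/ after /f/ (voiceless) → [t]
2 segments change.

2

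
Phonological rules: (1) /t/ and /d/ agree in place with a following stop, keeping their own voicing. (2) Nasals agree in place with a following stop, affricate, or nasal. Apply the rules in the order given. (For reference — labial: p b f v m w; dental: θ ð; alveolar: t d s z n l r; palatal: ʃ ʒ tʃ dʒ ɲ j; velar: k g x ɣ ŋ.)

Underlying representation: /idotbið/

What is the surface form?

[idopbið]

Rule 1: /t/ before /b/ (labial) → [p]
After rule 1: idopbið
Rule 2: no segment meets the rule's conditions; no change.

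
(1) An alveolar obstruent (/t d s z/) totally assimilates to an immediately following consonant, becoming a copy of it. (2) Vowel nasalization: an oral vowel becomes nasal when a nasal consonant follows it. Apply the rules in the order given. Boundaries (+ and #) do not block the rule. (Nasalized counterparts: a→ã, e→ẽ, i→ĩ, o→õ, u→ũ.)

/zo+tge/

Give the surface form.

Rule 1: /t/ before /g/ → [g] (total assimilation)
After rule 1: zo+gge
Rule 2: no segment meets the rule's conditions; no change.

[zo+gge]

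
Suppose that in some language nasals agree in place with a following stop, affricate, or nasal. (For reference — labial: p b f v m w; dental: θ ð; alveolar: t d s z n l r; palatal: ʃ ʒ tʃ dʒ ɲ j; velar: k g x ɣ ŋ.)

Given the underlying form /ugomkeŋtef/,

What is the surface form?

/m/ before /k/ (velar) → [ŋ]
/ŋ/ before /t/ (alveolar) → [n]

[ugoŋkentef]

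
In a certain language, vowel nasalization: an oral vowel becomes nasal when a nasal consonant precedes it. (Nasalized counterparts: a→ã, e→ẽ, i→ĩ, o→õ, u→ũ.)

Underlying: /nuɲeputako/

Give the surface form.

[nũɲẽputako]

/u/ after nasal /n/ → [ũ]
/e/ after nasal /ɲ/ → [ẽ]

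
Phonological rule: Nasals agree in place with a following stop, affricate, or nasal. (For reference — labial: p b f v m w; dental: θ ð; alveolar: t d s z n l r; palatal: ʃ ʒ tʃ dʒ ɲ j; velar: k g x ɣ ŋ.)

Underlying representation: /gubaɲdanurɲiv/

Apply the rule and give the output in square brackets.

[gubandanurɲiv]

/ɲ/ before /d/ (alveolar) → [n]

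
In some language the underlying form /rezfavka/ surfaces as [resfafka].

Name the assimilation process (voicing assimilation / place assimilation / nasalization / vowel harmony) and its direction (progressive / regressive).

voicing assimilation, regressive

/z/→[s] /v/→[f].
Each target copies a feature from the following segment, so the direction is regressive.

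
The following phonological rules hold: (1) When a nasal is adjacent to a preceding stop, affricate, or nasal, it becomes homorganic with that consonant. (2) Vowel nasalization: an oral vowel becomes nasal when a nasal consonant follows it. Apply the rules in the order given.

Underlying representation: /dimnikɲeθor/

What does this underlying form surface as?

Rule 1: /n/ after /m/ (labial) → [m]
Rule 1: /ɲ/ after /k/ (velar) → [ŋ]
After rule 1: dimmikŋeθor
Rule 2: /i/ before nasal /m/ → [ĩ]

[dĩmmikŋeθor]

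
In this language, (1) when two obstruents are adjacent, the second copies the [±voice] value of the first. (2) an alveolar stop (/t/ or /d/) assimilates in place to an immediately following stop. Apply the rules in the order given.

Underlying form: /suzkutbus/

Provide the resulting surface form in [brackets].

Rule 1: /k/ after /z/ (voiced) → [g]
Rule 1: /b/ after /t/ (voiceless) → [p]
After rule 1: suzgutpus
Rule 2: /t/ before /p/ (labial) → [p]

[suzguppus]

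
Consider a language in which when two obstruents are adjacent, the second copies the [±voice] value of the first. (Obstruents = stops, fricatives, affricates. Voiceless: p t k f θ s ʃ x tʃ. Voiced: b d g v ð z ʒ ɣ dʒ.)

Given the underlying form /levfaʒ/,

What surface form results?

[levvaʒ]

/f/ after /v/ (voiced) → [v]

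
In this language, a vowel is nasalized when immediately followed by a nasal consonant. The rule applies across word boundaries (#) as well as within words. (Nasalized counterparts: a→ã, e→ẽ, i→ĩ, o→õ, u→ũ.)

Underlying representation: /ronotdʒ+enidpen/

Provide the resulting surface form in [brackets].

/o/ before nasal /n/ → [õ]
/e/ before nasal /n/ → [ẽ]
/e/ before nasal /n/ → [ẽ]

[rõnotdʒ+ẽnidpẽn]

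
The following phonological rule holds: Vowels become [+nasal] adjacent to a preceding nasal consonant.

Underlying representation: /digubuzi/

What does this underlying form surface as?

[digubuzi]

no segment meets the rule's conditions; no change.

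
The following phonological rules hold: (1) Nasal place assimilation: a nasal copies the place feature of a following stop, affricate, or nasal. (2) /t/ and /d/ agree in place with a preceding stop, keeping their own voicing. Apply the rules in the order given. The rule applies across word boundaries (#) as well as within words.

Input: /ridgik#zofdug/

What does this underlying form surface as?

Rule 1: no segment meets the rule's conditions; no change.
After rule 1: ridgik#zofdug
Rule 2: no segment meets the rule's conditions; no change.

[ridgik#zofdug]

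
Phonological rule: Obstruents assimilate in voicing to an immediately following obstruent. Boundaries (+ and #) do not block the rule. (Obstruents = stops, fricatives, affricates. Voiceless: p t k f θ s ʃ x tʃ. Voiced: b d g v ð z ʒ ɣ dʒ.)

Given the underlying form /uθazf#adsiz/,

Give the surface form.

[uθasf#atsiz]

/z/ before /f/ (voiceless) → [s]
/d/ before /s/ (voiceless) → [t]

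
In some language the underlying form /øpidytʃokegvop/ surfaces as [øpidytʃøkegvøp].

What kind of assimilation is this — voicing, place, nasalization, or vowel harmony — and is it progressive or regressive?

vowel harmony, progressive

/o/→[ø] /o/→[ø].
Vowels agree with the first vowel, so the harmony is progressive.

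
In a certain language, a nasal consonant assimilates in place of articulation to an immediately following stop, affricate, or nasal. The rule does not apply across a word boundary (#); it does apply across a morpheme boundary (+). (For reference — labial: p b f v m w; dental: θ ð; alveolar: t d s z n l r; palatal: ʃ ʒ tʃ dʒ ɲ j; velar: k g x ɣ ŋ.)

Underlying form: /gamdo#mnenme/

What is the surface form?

[gando#nnemme]

/m/ before /d/ (alveolar) → [n]
/m/ before /n/ (alveolar) → [n]
/n/ before /m/ (labial) → [m]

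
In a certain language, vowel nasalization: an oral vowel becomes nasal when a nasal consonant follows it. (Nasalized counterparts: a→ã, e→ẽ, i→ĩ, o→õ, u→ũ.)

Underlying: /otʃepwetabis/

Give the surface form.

[otʃepwetabis]

no segment meets the rule's conditions; no change.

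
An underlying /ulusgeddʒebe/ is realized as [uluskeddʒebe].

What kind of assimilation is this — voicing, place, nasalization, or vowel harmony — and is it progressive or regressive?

voicing assimilation, progressive

/g/→[k].
Each target copies a feature from the preceding segment, so the direction is progressive.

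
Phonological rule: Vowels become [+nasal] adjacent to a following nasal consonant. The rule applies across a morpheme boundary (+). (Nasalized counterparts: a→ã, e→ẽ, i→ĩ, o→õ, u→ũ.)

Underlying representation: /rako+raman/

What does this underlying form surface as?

/a/ before nasal /m/ → [ã]
/a/ before nasal /n/ → [ã]

[rako+rãmãn]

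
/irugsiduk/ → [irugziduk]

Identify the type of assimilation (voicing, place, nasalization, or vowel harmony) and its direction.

/s/→[z].
Each target copies a feature from the preceding segment, so the direction is progressive.

voicing assimilation, progressive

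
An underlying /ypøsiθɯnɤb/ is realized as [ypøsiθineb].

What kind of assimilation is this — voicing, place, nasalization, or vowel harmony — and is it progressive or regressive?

/ɯ/→[i] /ɤ/→[e].
Vowels agree with the first vowel, so the harmony is progressive.

vowel harmony, progressive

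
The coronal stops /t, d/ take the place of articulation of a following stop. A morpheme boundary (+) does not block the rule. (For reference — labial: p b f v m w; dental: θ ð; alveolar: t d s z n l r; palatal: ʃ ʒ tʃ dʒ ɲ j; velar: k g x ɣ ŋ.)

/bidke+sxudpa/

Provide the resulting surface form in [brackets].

[bigke+sxubpa]

/d/ before /k/ (velar) → [g]
/d/ before /p/ (labial) → [b]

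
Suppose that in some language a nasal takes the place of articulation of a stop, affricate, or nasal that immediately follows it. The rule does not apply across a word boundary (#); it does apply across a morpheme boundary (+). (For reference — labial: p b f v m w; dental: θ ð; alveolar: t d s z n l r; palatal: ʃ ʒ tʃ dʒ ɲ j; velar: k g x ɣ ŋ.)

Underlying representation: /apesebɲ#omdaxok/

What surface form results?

/m/ before /d/ (alveolar) → [n]

[apesebɲ#ondaxok]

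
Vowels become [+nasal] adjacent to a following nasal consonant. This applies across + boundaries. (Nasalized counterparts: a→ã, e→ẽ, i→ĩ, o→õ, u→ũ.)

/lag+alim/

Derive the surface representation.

/i/ before nasal /m/ → [ĩ]

[lag+alĩm]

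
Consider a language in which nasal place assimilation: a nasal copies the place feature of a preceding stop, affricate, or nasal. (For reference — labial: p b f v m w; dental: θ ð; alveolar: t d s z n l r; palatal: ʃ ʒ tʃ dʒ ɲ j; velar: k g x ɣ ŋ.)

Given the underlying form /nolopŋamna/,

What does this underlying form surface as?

[nolopmamma]

/ŋ/ after /p/ (labial) → [m]
/n/ after /m/ (labial) → [m]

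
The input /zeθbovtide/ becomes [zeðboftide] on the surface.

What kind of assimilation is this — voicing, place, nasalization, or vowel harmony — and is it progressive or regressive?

/θ/→[ð] /v/→[f].
Each target copies a feature from the following segment, so the direction is regressive.

voicing assimilation, regressive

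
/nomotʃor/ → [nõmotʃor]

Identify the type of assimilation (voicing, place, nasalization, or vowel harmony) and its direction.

nasalization, regressive

/o/→[õ].
Each target copies a feature from the following segment, so the direction is regressive.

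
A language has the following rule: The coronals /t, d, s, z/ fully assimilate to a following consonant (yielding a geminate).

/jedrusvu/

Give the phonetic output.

/d/ before /r/ → [r] (total assimilation)
/s/ before /v/ → [v] (total assimilation)

[jerruvvu]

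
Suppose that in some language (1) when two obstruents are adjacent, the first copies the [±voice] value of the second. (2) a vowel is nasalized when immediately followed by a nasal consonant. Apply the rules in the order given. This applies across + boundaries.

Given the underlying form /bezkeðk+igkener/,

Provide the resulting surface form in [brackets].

Rule 1: /z/ before /k/ (voiceless) → [s]
Rule 1: /ð/ before /k/ (voiceless) → [θ]
Rule 1: /g/ before /k/ (voiceless) → [k]
After rule 1: beskeθk+ikkener
Rule 2: /e/ before nasal /n/ → [ẽ]

[beskeθk+ikkẽner]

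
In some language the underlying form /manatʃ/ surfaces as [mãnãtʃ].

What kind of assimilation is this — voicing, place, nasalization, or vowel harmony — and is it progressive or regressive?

/a/→[ã] /a/→[ã].
Each target copies a feature from the preceding segment, so the direction is progressive.

nasalization, progressive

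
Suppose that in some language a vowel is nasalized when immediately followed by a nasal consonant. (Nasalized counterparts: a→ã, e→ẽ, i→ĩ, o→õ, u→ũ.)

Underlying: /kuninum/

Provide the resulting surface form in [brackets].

[kũnĩnũm]

/u/ before nasal /n/ → [ũ]
/i/ before nasal /n/ → [ĩ]
/u/ before nasal /m/ → [ũ]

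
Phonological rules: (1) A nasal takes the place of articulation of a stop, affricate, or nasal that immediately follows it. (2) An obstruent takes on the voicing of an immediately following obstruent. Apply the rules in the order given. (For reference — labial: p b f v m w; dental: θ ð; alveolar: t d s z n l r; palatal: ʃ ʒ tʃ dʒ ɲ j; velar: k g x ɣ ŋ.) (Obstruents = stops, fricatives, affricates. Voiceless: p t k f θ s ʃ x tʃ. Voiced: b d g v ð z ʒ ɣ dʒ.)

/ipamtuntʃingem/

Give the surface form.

[ipantuɲtʃiŋgem]

Rule 1: /m/ before /t/ (alveolar) → [n]
Rule 1: /n/ before /tʃ/ (palatal) → [ɲ]
Rule 1: /n/ before /g/ (velar) → [ŋ]
After rule 1: ipantuɲtʃiŋgem
Rule 2: no segment meets the rule's conditions; no change.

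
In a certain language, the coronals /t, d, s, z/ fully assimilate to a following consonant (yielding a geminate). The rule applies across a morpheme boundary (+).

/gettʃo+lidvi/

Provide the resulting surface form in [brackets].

[getʃtʃo+livvi]

/t/ before /tʃ/ → [tʃ] (total assimilation)
/d/ before /v/ → [v] (total assimilation)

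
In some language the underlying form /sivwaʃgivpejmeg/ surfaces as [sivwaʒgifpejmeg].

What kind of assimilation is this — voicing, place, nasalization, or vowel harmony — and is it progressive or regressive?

/ʃ/→[ʒ] /v/→[f].
Each target copies a feature from the following segment, so the direction is regressive.

voicing assimilation, regressive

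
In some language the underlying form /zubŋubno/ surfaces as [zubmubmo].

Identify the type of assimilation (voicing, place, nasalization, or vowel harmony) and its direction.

/ŋ/→[m] /n/→[m].
Each target copies a feature from the preceding segment, so the direction is progressive.

place assimilation, progressive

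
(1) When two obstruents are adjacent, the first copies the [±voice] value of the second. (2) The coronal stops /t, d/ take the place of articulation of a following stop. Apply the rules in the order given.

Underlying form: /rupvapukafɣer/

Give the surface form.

Rule 1: /p/ before /v/ (voiced) → [b]
Rule 1: /f/ before /ɣ/ (voiced) → [v]
After rule 1: rubvapukavɣer
Rule 2: no segment meets the rule's conditions; no change.

[rubvapukavɣer]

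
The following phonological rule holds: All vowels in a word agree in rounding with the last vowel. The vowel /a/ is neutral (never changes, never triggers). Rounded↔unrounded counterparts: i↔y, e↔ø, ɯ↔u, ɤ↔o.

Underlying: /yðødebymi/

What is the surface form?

[iðedebimi]

/y/ harmonizes with /i/ ([-round]) → [i]
/ø/ harmonizes with /i/ ([-round]) → [e]
/y/ harmonizes with /i/ ([-round]) → [i]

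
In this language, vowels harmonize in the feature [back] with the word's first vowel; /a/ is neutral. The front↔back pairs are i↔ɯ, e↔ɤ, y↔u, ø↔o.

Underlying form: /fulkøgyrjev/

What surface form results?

[fulkogurjɤv]

/ø/ harmonizes with /u/ ([+back]) → [o]
/y/ harmonizes with /u/ ([+back]) → [u]
/e/ harmonizes with /u/ ([+back]) → [ɤ]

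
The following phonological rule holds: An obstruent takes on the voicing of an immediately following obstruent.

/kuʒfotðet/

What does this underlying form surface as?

/ʒ/ before /f/ (voiceless) → [ʃ]
/t/ before /ð/ (voiced) → [d]

[kuʃfodðet]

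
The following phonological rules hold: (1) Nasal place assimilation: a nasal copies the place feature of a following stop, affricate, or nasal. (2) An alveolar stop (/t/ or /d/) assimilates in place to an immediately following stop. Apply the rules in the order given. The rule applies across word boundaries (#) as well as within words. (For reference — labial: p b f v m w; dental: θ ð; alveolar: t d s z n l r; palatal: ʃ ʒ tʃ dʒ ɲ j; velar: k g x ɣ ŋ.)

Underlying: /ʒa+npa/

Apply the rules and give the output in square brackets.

Rule 1: /n/ before /p/ (labial) → [m]
After rule 1: ʒa+mpa
Rule 2: no segment meets the rule's conditions; no change.

[ʒa+mpa]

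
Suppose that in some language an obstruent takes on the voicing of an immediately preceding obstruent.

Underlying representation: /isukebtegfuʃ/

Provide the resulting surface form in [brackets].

[isukebdegvuʃ]

/t/ after /b/ (voiced) → [d]
/f/ after /g/ (voiced) → [v]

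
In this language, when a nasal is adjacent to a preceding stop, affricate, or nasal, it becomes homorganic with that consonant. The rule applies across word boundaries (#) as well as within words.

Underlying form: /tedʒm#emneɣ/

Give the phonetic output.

[tedʒɲ#emmeɣ]

/m/ after /dʒ/ (palatal) → [ɲ]
/n/ after /m/ (labial) → [m]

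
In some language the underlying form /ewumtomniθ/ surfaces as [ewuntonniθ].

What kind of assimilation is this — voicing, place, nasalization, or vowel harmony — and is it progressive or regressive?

/m/→[n] /m/→[n].
Each target copies a feature from the following segment, so the direction is regressive.

place assimilation, regressive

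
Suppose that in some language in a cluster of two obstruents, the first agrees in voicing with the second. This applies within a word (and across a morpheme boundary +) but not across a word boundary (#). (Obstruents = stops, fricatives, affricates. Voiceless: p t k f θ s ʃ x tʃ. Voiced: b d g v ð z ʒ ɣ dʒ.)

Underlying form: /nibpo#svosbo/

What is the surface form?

[nippo#zvozbo]

/b/ before /p/ (voiceless) → [p]
/s/ before /v/ (voiced) → [z]
/s/ before /b/ (voiced) → [z]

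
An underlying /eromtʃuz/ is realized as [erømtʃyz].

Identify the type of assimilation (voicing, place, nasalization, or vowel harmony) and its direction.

/o/→[ø] /u/→[y].
Vowels agree with the first vowel, so the harmony is progressive.

vowel harmony, progressive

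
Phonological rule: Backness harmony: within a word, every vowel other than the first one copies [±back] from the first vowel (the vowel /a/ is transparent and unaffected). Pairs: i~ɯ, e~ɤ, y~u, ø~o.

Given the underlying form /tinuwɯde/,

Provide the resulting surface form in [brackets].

[tinywide]

/u/ harmonizes with /i/ ([-back]) → [y]
/ɯ/ harmonizes with /i/ ([-back]) → [i]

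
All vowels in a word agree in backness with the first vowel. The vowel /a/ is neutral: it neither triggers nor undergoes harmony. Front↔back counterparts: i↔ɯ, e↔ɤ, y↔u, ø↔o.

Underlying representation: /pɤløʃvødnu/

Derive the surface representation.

/ø/ harmonizes with /ɤ/ ([+back]) → [o]
/ø/ harmonizes with /ɤ/ ([+back]) → [o]

[pɤloʃvodnu]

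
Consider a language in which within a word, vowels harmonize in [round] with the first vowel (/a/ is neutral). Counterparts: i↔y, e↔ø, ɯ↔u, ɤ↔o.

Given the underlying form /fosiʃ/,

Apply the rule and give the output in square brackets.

/i/ harmonizes with /o/ ([+round]) → [y]

[fosyʃ]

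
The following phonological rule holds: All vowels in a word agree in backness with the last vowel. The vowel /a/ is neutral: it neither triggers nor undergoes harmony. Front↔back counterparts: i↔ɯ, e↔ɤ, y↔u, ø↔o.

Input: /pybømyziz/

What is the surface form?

no segment meets the rule's conditions; no change.

[pybømyziz]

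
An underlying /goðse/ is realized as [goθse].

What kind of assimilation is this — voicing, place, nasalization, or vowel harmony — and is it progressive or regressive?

/ð/→[θ].
Each target copies a feature from the following segment, so the direction is regressive.

voicing assimilation, regressive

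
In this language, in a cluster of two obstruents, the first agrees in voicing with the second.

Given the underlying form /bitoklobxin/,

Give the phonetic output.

/b/ before /x/ (voiceless) → [p]

[bitoklopxin]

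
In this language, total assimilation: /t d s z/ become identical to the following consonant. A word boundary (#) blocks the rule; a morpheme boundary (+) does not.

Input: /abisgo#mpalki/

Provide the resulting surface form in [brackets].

/s/ before /g/ → [g] (total assimilation)

[abiggo#mpalki]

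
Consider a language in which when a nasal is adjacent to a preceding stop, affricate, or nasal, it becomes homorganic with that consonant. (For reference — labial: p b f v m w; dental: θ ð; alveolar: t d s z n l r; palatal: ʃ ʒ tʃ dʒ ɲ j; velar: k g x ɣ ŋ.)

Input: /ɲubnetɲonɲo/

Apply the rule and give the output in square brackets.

/n/ after /b/ (labial) → [m]
/ɲ/ after /t/ (alveolar) → [n]
/ɲ/ after /n/ (alveolar) → [n]

[ɲubmetnonno]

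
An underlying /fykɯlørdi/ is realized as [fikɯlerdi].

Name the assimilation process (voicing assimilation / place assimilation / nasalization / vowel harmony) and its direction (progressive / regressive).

/y/→[i] /ø/→[e].
Vowels agree with the last vowel, so the harmony is regressive.

vowel harmony, regressive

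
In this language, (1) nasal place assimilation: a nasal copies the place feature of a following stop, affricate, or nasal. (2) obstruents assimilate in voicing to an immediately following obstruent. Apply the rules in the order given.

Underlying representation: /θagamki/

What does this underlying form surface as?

[θagaŋki]

Rule 1: /m/ before /k/ (velar) → [ŋ]
After rule 1: θagaŋki
Rule 2: no segment meets the rule's conditions; no change.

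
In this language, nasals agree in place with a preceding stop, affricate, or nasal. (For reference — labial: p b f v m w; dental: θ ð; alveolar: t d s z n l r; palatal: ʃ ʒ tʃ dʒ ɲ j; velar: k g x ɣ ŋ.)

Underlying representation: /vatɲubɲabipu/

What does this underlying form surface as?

/ɲ/ after /t/ (alveolar) → [n]
/ɲ/ after /b/ (labial) → [m]

[vatnubmabipu]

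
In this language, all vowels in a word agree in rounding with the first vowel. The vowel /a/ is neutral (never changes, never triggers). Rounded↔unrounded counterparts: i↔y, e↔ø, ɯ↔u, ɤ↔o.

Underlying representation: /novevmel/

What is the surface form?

/e/ harmonizes with /o/ ([+round]) → [ø]
/e/ harmonizes with /o/ ([+round]) → [ø]

[novøvmøl]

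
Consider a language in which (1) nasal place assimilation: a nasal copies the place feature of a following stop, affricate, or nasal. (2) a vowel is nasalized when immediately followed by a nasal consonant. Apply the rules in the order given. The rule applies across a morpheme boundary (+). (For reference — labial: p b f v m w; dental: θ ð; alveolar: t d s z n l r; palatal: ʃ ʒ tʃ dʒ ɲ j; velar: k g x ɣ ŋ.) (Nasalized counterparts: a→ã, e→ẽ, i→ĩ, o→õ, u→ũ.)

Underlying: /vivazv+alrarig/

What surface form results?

[vivazv+alrarig]

Rule 1: no segment meets the rule's conditions; no change.
After rule 1: vivazv+alrarig
Rule 2: no segment meets the rule's conditions; no change.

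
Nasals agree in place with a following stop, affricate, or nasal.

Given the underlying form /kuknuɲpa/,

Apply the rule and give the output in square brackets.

[kuknumpa]

/ɲ/ before /p/ (labial) → [m]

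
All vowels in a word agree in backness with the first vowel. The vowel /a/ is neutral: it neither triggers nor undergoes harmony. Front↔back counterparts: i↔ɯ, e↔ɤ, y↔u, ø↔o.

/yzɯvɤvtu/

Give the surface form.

[yzivevty]

/ɯ/ harmonizes with /y/ ([-back]) → [i]
/ɤ/ harmonizes with /y/ ([-back]) → [e]
/u/ harmonizes with /y/ ([-back]) → [y]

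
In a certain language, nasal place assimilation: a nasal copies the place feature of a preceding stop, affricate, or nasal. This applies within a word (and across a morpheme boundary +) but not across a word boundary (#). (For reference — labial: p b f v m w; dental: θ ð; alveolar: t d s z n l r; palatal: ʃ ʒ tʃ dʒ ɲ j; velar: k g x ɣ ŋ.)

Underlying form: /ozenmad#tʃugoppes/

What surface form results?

/m/ after /n/ (alveolar) → [n]

[ozennad#tʃugoppes]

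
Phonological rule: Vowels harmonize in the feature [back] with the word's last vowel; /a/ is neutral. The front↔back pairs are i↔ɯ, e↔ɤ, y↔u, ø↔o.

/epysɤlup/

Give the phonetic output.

[ɤpusɤlup]

/e/ harmonizes with /u/ ([+back]) → [ɤ]
/y/ harmonizes with /u/ ([+back]) → [u]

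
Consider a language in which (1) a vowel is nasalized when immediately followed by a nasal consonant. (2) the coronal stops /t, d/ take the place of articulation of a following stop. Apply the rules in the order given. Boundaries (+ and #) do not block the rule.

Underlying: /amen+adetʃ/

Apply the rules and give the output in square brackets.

[ãmẽn+adetʃ]

Rule 1: /a/ before nasal /m/ → [ã]
Rule 1: /e/ before nasal /n/ → [ẽ]
After rule 1: ãmẽn+adetʃ
Rule 2: no segment meets the rule's conditions; no change.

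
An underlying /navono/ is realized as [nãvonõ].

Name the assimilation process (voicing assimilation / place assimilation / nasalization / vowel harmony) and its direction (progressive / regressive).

nasalization, progressive

/a/→[ã] /o/→[õ].
Each target copies a feature from the preceding segment, so the direction is progressive.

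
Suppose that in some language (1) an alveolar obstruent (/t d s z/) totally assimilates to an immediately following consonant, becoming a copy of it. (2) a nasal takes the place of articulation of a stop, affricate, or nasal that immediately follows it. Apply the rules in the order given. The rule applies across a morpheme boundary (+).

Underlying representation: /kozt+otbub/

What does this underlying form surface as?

Rule 1: /z/ before /t/ → [t] (total assimilation)
Rule 1: /t/ before /b/ → [b] (total assimilation)
After rule 1: kott+obbub
Rule 2: no segment meets the rule's conditions; no change.

[kott+obbub]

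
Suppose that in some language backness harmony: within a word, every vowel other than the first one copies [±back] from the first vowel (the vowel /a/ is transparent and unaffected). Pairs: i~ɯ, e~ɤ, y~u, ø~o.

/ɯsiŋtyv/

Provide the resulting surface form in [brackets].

/i/ harmonizes with /ɯ/ ([+back]) → [ɯ]
/y/ harmonizes with /ɯ/ ([+back]) → [u]

[ɯsɯŋtuv]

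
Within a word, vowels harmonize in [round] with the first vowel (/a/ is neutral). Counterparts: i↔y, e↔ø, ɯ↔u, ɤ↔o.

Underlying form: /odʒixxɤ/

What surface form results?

[odʒyxxo]

/i/ harmonizes with /o/ ([+round]) → [y]
/ɤ/ harmonizes with /o/ ([+round]) → [o]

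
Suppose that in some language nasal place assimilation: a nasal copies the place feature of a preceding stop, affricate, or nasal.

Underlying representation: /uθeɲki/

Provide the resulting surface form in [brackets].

[uθeɲki]

no segment meets the rule's conditions; no change.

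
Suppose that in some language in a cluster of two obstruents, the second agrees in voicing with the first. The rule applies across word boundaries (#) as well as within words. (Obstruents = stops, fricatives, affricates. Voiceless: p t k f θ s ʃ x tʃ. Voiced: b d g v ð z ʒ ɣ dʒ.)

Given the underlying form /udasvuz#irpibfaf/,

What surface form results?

/v/ after /s/ (voiceless) → [f]
/f/ after /b/ (voiced) → [v]

[udasfuz#irpibvaf]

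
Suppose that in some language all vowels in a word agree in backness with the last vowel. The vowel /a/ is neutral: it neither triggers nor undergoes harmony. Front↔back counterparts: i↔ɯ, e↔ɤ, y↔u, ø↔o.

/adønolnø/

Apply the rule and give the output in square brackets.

[adønølnø]

/o/ harmonizes with /ø/ ([-back]) → [ø]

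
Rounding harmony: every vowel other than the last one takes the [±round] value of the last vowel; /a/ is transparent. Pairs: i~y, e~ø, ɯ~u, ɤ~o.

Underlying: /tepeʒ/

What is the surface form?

[tepeʒ]

no segment meets the rule's conditions; no change.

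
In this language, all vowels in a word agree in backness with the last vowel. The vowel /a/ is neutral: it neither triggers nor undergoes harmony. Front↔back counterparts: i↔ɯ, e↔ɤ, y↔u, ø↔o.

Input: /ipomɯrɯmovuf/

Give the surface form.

/i/ harmonizes with /u/ ([+back]) → [ɯ]

[ɯpomɯrɯmovuf]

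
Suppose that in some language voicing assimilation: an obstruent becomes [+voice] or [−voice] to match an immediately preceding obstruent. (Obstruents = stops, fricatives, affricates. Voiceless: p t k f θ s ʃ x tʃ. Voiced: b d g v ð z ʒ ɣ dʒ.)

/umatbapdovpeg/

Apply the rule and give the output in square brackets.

[umatpaptovbeg]

/b/ after /t/ (voiceless) → [p]
/d/ after /p/ (voiceless) → [t]
/p/ after /v/ (voiced) → [b]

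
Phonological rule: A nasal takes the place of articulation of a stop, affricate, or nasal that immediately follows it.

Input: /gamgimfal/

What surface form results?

/m/ before /g/ (velar) → [ŋ]

[gaŋgimfal]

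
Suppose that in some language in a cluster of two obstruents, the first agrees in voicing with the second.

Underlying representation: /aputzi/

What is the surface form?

[apudzi]

/t/ before /z/ (voiced) → [d]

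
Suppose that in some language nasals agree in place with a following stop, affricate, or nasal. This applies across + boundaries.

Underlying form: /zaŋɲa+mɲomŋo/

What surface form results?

[zaɲɲa+ɲɲoŋŋo]

/ŋ/ before /ɲ/ (palatal) → [ɲ]
/m/ before /ɲ/ (palatal) → [ɲ]
/m/ before /ŋ/ (velar) → [ŋ]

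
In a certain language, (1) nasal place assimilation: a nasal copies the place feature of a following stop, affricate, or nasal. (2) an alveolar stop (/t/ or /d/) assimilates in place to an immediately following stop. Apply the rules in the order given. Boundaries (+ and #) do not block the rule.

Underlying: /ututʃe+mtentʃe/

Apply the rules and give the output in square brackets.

[ututʃe+nteɲtʃe]

Rule 1: /m/ before /t/ (alveolar) → [n]
Rule 1: /n/ before /tʃ/ (palatal) → [ɲ]
After rule 1: ututʃe+nteɲtʃe
Rule 2: no segment meets the rule's conditions; no change.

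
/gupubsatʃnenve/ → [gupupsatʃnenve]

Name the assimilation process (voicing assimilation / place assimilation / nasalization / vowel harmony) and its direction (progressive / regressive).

voicing assimilation, regressive

/b/→[p].
Each target copies a feature from the following segment, so the direction is regressive.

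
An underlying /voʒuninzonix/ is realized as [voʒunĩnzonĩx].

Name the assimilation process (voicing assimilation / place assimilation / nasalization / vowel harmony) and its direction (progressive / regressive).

/i/→[ĩ] /i/→[ĩ].
Each target copies a feature from the preceding segment, so the direction is progressive.

nasalization, progressive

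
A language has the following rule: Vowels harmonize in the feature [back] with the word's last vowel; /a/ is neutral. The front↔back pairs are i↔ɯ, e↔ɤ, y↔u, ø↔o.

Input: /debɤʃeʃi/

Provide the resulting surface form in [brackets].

/ɤ/ harmonizes with /i/ ([-back]) → [e]

[debeʃeʃi]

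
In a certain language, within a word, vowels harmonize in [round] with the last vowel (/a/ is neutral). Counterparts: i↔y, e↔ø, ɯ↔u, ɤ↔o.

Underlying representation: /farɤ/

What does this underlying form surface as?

no segment meets the rule's conditions; no change.

[farɤ]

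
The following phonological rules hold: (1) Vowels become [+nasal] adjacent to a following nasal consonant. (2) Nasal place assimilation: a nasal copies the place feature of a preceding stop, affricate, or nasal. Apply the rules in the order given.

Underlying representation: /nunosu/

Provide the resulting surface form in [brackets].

[nũnosu]

Rule 1: /u/ before nasal /n/ → [ũ]
After rule 1: nũnosu
Rule 2: no segment meets the rule's conditions; no change.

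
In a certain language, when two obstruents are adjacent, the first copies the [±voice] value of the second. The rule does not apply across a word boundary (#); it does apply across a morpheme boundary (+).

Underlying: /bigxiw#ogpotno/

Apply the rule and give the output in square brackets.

/g/ before /x/ (voiceless) → [k]
/g/ before /p/ (voiceless) → [k]

[bikxiw#okpotno]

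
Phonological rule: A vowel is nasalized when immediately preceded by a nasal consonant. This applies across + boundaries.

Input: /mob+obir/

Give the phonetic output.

/o/ after nasal /m/ → [õ]

[mõb+obir]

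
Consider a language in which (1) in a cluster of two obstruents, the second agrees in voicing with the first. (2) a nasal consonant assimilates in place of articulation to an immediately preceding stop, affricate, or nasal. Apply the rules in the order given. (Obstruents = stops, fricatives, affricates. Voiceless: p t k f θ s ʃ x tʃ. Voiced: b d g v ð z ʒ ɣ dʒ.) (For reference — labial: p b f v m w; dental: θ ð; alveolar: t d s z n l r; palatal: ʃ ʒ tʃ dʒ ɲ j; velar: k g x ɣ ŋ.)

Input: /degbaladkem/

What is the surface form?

[degbaladgem]

Rule 1: /k/ after /d/ (voiced) → [g]
After rule 1: degbaladgem
Rule 2: no segment meets the rule's conditions; no change.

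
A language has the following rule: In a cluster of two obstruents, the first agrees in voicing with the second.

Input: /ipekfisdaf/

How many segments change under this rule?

/s/ before /d/ (voiced) → [z]
1 segment changes.

1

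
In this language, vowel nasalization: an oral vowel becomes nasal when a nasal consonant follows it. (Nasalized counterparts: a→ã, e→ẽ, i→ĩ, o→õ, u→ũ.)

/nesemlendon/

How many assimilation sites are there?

/e/ before nasal /m/ → [ẽ]
/e/ before nasal /n/ → [ẽ]
/o/ before nasal /n/ → [õ]
3 segments change.

3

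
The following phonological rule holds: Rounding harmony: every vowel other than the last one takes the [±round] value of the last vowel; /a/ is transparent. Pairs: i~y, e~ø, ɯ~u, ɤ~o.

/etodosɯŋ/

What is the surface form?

[etɤdɤsɯŋ]

/o/ harmonizes with /ɯ/ ([-round]) → [ɤ]
/o/ harmonizes with /ɯ/ ([-round]) → [ɤ]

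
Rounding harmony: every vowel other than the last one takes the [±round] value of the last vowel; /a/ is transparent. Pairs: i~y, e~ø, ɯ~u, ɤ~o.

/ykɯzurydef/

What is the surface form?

[ikɯzɯridef]

/y/ harmonizes with /e/ ([-round]) → [i]
/u/ harmonizes with /e/ ([-round]) → [ɯ]
/y/ harmonizes with /e/ ([-round]) → [i]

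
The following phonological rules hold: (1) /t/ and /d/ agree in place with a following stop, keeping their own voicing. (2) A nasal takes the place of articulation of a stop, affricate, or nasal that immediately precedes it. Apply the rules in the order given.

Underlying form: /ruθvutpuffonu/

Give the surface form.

[ruθvuppuffonu]

Rule 1: /t/ before /p/ (labial) → [p]
After rule 1: ruθvuppuffonu
Rule 2: no segment meets the rule's conditions; no change.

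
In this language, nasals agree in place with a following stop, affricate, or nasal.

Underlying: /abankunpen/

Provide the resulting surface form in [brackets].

[abaŋkumpen]

/n/ before /k/ (velar) → [ŋ]
/n/ before /p/ (labial) → [m]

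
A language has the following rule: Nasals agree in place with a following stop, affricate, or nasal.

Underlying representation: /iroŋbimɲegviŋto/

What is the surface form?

[irombiɲɲegvinto]

/ŋ/ before /b/ (labial) → [m]
/m/ before /ɲ/ (palatal) → [ɲ]
/ŋ/ before /t/ (alveolar) → [n]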